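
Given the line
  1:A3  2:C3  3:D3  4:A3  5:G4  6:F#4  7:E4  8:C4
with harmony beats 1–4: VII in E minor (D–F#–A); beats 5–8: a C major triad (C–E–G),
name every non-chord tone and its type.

C3 (beat 2) — appoggiatura; F#4 (beat 6) — passing tone.

The harmony at that moment is D major triad (D, F#, A); C3 is not a chord tone.
It is approached by leap down from A3 and left by step up to D3.
Leap in, step out — an appoggiatura.
The harmony at that moment is C major triad (C, E, G); F#4 is not a chord tone.
It is approached by step down from G4 and left by step down to E4.
Step in, step out in the same direction — a passing tone.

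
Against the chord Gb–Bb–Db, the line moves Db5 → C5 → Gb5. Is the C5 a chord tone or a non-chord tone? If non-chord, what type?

The harmony at that moment is Gb major triad (Gb, Bb, Db); C5 is not a chord tone.
It is approached by step down from Db5 and left by leap up to Gb5.
Step in, leap out — an escape tone.

Non-chord tone — an escape tone.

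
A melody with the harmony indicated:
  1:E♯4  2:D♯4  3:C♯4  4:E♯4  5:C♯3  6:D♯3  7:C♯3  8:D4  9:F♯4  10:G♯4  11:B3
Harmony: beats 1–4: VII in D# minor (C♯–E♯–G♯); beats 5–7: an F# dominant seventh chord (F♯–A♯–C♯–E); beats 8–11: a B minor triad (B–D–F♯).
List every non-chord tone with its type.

The harmony at that moment is C♯ major triad (C♯, E♯, G♯); D♯4 is not a chord tone.
It is approached by step down from E♯4 and left by step down to C♯4.
Step in, step out in the same direction — a passing tone.
The harmony at that moment is F♯ dominant seventh chord (F♯, A♯, C♯, E); D♯3 is not a chord tone.
It is approached by step up from C♯3 and left by step down to C♯3.
Step away and step back to the same note — a neighbor tone (upper neighbor).
The harmony at that moment is B minor triad (B, D, F♯); G♯4 is not a chord tone.
It is approached by step up from F♯4 and left by leap down to B3.
Step in, leap out — an escape tone.

D♯4 (beat 2) — passing tone; D♯3 (beat 6) — neighbor tone; G♯4 (beat 10) — escape tone.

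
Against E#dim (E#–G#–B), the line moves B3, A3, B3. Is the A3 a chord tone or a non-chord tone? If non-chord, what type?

Non-chord tone — a neighbor tone.

The harmony at that moment is E# diminished triad (E#, G#, B); A3 is not a chord tone.
It is approached by step down from B3 and left by step up to B3.
Step away and step back to the same note — a neighbor tone (lower neighbor).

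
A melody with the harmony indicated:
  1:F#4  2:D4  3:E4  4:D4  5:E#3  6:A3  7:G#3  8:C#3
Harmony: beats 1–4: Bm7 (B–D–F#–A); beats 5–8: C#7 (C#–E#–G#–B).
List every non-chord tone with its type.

E4 (beat 3) — neighbor tone; A3 (beat 6) — appoggiatura.

The harmony at that moment is B minor seventh chord (B, D, F#, A); E4 is not a chord tone.
It is approached by step up from D4 and left by step down to D4.
Step away and step back to the same note — a neighbor tone (upper neighbor).
The harmony at that moment is C# dominant seventh chord (C#, E#, G#, B); A3 is not a chord tone.
It is approached by leap up from E#3 and left by step down to G#3.
Leap in, step out — an appoggiatura.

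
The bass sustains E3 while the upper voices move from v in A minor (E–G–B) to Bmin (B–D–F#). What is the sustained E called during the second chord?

The harmony at that moment is B minor triad (B, D, F#); E3 is not a chord tone.
It is held over (the same pitch as the preceding E3) and then sustained as the same pitch into the next harmony.
Sustained through a change of harmony — a pedal tone.

Pedal tone (pedal point).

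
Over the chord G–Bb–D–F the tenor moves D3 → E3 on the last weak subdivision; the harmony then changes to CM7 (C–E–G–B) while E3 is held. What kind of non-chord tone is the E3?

The harmony at that moment is G minor seventh chord (G, Bb, D, F); E3 is not a chord tone.
It is approached by step up from D3 and then sustained as the same pitch into the next harmony.
Arriving early and becoming a chord tone when the harmony changes — an anticipation.

E3 is an anticipation.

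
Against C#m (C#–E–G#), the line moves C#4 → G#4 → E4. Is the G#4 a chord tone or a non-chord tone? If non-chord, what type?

C# minor triad contains C#, E, G#; G# is the fifth, so it is a chord tone.

Chord tone (the fifth of C# minor triad).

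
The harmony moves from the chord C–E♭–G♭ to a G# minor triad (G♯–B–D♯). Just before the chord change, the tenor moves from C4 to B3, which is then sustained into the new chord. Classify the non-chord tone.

The harmony at that moment is C diminished triad (C, E♭, G♭); B3 is not a chord tone.
It is approached by step down from C4 and then sustained as the same pitch into the next harmony.
Arriving early and becoming a chord tone when the harmony changes — an anticipation.

B3 is an anticipation.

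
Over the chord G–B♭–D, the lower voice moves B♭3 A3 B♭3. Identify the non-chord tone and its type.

A3 is a neighbor tone.

The harmony at that moment is G minor triad (G, B♭, D); A3 is not a chord tone.
It is approached by step down from B♭3 and left by step up to B♭3.
Step away and step back to the same note — a neighbor tone (lower neighbor).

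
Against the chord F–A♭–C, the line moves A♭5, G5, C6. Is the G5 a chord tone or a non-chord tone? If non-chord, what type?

The harmony at that moment is F minor triad (F, A♭, C); G5 is not a chord tone.
It is approached by step down from A♭5 and left by leap up to C6.
Step in, leap out — an escape tone.

Non-chord tone — an escape tone.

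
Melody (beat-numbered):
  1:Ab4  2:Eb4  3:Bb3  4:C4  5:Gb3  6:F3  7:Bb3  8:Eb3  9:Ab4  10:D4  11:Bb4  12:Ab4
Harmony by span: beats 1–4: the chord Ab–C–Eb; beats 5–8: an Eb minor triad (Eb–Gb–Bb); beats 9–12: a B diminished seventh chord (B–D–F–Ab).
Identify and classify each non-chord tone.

Bb3 (beat 3) — appoggiatura; F3 (beat 6) — escape tone; Bb4 (beat 11) — appoggiatura.

The harmony at that moment is Ab major triad (Ab, C, Eb); Bb3 is not a chord tone.
It is approached by leap down from Eb4 and left by step up to C4.
Leap in, step out — an appoggiatura.
The harmony at that moment is Eb minor triad (Eb, Gb, Bb); F3 is not a chord tone.
It is approached by step down from Gb3 and left by leap up to Bb3.
Step in, leap out — an escape tone.
The harmony at that moment is B diminished seventh chord (B, D, F, Ab); Bb4 is not a chord tone.
It is approached by leap up from D4 and left by step down to Ab4.
Leap in, step out — an appoggiatura.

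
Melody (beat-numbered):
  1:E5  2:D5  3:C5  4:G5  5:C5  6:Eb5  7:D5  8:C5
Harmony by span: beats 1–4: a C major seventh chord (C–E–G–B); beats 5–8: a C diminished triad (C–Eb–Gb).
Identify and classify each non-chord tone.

The harmony at that moment is C major seventh chord (C, E, G, B); D5 is not a chord tone.
It is approached by step down from E5 and left by step down to C5.
Step in, step out in the same direction — a passing tone.
The harmony at that moment is C diminished triad (C, Eb, Gb); D5 is not a chord tone.
It is approached by step down from Eb5 and left by step down to C5.
Step in, step out in the same direction — a passing tone.

D5 (beat 2) — passing tone; D5 (beat 7) — passing tone.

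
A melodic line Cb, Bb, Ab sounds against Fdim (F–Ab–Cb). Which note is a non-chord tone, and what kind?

The harmony at that moment is F diminished triad (F, Ab, Cb); Bb is not a chord tone.
It is approached by step down from Cb and left by step down to Ab.
Step in, step out in the same direction — a passing tone.

Bb is a passing tone.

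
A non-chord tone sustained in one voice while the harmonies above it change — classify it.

Approach: none. Departure: none — a single pitch is sustained while the chords change around it, passing through harmonies that do not contain it.
No melodic motion at all; the dissonance is created entirely by the moving harmonies against the stationary note — a pedal tone (pedal point).

Pedal tone.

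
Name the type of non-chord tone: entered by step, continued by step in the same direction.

Passing tone.

Approach: by step. Departure: by step, continuing in the same direction.
Stepwise on both sides with no change of direction means the note fills in the space between two different chord tones — a passing tone. (Had it turned back to its starting note it would be a neighbor tone instead.)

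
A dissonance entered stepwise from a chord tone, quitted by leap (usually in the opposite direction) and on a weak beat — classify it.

Escape tone.

Approach: by step. Departure: by leap. Metric position: weak.
Step in, leap out, from a weak position — an escape tone (échappée). (It is the mirror image of the appoggiatura, which leaps in and steps out on a strong beat.)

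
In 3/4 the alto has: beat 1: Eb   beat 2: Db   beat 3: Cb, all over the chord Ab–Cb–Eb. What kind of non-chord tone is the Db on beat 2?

The harmony at that moment is Ab minor triad (Ab, Cb, Eb); Db is not a chord tone.
It is approached by step down from Eb and left by step down to Cb.
Step in, step out in the same direction — a passing tone.

Passing tone.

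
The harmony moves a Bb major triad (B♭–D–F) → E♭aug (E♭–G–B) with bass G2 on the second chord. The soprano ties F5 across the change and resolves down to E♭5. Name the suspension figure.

At the second chord the bass is G2. The suspended F5 lies a seventh above the bass; after resolving down by step to E♭5, the interval above the bass becomes a sixth.
Suspension figures are named by those two intervals: 7–6.

7–6 suspension.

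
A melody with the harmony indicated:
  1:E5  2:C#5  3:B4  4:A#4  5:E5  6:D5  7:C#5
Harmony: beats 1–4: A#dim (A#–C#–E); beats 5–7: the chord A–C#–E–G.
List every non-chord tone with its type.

The harmony at that moment is A# diminished triad (A#, C#, E); B4 is not a chord tone.
It is approached by step down from C#5 and left by step down to A#4.
Step in, step out in the same direction — a passing tone.
The harmony at that moment is A dominant seventh chord (A, C#, E, G); D5 is not a chord tone.
It is approached by step down from E5 and left by step down to C#5.
Step in, step out in the same direction — a passing tone.

B4 (beat 3) — passing tone; D5 (beat 6) — passing tone.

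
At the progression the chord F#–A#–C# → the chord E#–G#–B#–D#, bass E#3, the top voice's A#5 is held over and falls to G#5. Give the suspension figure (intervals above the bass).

At the second chord the bass is E#3. The suspended A#5 lies a fourth above the bass; after resolving down by step to G#5, the interval above the bass becomes a third.
Suspension figures are named by those two intervals: 4–3.

4–3 suspension.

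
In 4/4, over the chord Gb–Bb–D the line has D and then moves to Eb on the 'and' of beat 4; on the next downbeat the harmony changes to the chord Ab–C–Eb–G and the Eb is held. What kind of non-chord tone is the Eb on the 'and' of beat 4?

The harmony at that moment is Gb augmented triad (Gb, Bb, D); Eb is not a chord tone.
It is approached by step up from D and then sustained as the same pitch into the next harmony.
Arriving early and becoming a chord tone when the harmony changes — an anticipation.

Anticipation.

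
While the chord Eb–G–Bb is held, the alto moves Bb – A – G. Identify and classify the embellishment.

The harmony at that moment is Eb major triad (Eb, G, Bb); A is not a chord tone.
It is approached by step down from Bb and left by step down to G.
Step in, step out in the same direction — a passing tone.

A is a passing tone.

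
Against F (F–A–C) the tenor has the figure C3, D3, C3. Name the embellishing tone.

D3 is a neighbor tone.

The harmony at that moment is F major triad (F, A, C); D3 is not a chord tone.
It is approached by step up from C3 and left by step down to C3.
Step away and step back to the same note — a neighbor tone (upper neighbor).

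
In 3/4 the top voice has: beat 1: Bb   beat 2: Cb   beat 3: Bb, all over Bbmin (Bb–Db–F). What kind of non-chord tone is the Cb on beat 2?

The harmony at that moment is Bb minor triad (Bb, Db, F); Cb is not a chord tone.
It is approached by step up from Bb and left by step down to Bb.
Step away and step back to the same note — a neighbor tone (upper neighbor).

Upper neighbor tone.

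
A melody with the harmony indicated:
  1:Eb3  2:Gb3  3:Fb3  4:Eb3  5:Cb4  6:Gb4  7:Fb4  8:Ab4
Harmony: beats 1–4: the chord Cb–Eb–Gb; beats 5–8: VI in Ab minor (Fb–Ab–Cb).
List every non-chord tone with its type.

Fb3 (beat 3) — passing tone; Gb4 (beat 6) — appoggiatura.

The harmony at that moment is Cb major triad (Cb, Eb, Gb); Fb3 is not a chord tone.
It is approached by step down from Gb3 and left by step down to Eb3.
Step in, step out in the same direction — a passing tone.
The harmony at that moment is Fb major triad (Fb, Ab, Cb); Gb4 is not a chord tone.
It is approached by leap up from Cb4 and left by step down to Fb4.
Leap in, step out — an appoggiatura.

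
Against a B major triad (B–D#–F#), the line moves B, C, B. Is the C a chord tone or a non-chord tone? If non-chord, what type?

The harmony at that moment is B major triad (B, D#, F#); C is not a chord tone.
It is approached by step up from B and left by step down to B.
Step away and step back to the same note — a neighbor tone (upper neighbor).

Non-chord tone — a neighbor tone.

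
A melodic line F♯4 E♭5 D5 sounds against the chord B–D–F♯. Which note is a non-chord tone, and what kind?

E♭5 is an appoggiatura.

The harmony at that moment is B minor triad (B, D, F♯); E♭5 is not a chord tone.
It is approached by leap up from F♯4 and left by step down to D5.
Leap in, step out — an appoggiatura.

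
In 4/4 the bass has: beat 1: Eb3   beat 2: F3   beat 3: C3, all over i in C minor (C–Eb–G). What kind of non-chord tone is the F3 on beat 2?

The harmony at that moment is C minor triad (C, Eb, G); F3 is not a chord tone.
It is approached by step up from Eb3 and left by leap down to C3.
Step in, leap out, on a weak beat — an escape tone.

Escape tone.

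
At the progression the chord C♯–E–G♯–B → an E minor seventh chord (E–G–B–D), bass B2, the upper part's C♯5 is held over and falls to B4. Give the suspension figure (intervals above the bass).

9–8 suspension.

At the second chord the bass is B2. The suspended C♯5 lies a ninth above the bass; after resolving down by step to B4, the interval above the bass becomes an octave.
Suspension figures are named by those two intervals: 9–8.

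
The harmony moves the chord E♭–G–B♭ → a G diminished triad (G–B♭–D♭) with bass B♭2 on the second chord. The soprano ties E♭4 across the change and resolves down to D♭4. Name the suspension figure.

At the second chord the bass is B♭2. The suspended E♭4 lies a fourth above the bass; after resolving down by step to D♭4, the interval above the bass becomes a third.
Suspension figures are named by those two intervals: 4–3.

4–3 suspension.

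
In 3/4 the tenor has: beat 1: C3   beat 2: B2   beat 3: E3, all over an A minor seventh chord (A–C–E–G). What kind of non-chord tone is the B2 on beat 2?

Escape tone.

The harmony at that moment is A minor seventh chord (A, C, E, G); B2 is not a chord tone.
It is approached by step down from C3 and left by leap up to E3.
Step in, leap out, on a weak beat — an escape tone.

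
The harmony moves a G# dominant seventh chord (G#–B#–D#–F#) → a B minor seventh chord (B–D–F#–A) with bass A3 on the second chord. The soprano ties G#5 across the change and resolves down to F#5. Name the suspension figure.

At the second chord the bass is A3. The suspended G#5 lies a seventh above the bass; after resolving down by step to F#5, the interval above the bass becomes a sixth.
Suspension figures are named by those two intervals: 7–6.

7–6 suspension.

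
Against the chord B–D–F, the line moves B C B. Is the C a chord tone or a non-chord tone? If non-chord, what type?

The harmony at that moment is B diminished triad (B, D, F); C is not a chord tone.
It is approached by step up from B and left by step down to B.
Step away and step back to the same note — a neighbor tone (upper neighbor).

Non-chord tone — a neighbor tone.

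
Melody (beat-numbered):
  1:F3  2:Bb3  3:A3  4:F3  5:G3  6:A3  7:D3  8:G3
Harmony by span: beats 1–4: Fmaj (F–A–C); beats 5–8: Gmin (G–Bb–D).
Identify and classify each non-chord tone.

The harmony at that moment is F major triad (F, A, C); Bb3 is not a chord tone.
It is approached by leap up from F3 and left by step down to A3.
Leap in, step out — an appoggiatura.
The harmony at that moment is G minor triad (G, Bb, D); A3 is not a chord tone.
It is approached by step up from G3 and left by leap down to D3.
Step in, leap out — an escape tone.

Bb3 (beat 2) — appoggiatura; A3 (beat 6) — escape tone.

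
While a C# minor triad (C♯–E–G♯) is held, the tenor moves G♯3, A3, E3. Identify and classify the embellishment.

A3 is an escape tone.

The harmony at that moment is C♯ minor triad (C♯, E, G♯); A3 is not a chord tone.
It is approached by step up from G♯3 and left by leap down to E3.
Step in, leap out — an escape tone.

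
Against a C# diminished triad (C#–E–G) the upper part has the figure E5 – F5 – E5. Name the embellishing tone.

F5 is a neighbor tone.

The harmony at that moment is C# diminished triad (C#, E, G); F5 is not a chord tone.
It is approached by step up from E5 and left by step down to E5.
Step away and step back to the same note — a neighbor tone (upper neighbor).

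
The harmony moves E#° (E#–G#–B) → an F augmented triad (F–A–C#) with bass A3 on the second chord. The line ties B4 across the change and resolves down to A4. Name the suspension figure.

At the second chord the bass is A3. The suspended B4 lies a ninth above the bass; after resolving down by step to A4, the interval above the bass becomes an octave.
Suspension figures are named by those two intervals: 9–8.

9–8 suspension.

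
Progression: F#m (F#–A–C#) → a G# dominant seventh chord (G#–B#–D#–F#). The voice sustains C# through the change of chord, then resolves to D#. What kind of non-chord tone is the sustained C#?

The harmony at that moment is G# dominant seventh chord (G#, B#, D#, F#); C# is not a chord tone.
It is held over (the same pitch as the preceding C#) and left by step up to D#.
Held over from the previous chord and resolving up by step — a retardation.

C# is a retardation.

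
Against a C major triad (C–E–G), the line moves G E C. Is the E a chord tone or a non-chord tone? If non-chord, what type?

Chord tone (the third of C major triad).

C major triad contains C, E, G; E is the third, so it is a chord tone.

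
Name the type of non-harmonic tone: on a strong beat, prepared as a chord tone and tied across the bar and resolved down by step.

Suspension.

Approach: by preparation — the pitch is first a chord tone, then held (tied or repeated) while the harmony changes under it. Departure: down by step. Metric position: strong.
A prepared dissonance that resolves downward by step — a suspension. (The same figure resolving upward would be a retardation.)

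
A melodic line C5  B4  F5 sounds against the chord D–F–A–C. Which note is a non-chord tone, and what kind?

B4 is an escape tone.

The harmony at that moment is D minor seventh chord (D, F, A, C); B4 is not a chord tone.
It is approached by step down from C5 and left by leap up to F5.
Step in, leap out — an escape tone.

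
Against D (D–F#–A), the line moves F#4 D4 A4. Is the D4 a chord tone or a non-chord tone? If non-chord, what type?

Chord tone (the root of D major triad).

D major triad contains D, F#, A; D is the root, so it is a chord tone.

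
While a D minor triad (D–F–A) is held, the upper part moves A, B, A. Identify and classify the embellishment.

B is a neighbor tone.

The harmony at that moment is D minor triad (D, F, A); B is not a chord tone.
It is approached by step up from A and left by step down to A.
Step away and step back to the same note — a neighbor tone (upper neighbor).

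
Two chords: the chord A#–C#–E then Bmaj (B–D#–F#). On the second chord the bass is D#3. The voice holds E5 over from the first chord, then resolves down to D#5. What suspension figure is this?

At the second chord the bass is D#3. The suspended E5 lies a ninth above the bass; after resolving down by step to D#5, the interval above the bass becomes an octave.
Suspension figures are named by those two intervals: 9–8.

9–8 suspension.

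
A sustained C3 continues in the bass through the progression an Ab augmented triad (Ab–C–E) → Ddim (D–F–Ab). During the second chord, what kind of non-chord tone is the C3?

Pedal tone (pedal point).

The harmony at that moment is D diminished triad (D, F, Ab); C3 is not a chord tone.
It is held over (the same pitch as the preceding C3) and then sustained as the same pitch into the next harmony.
Sustained through a change of harmony — a pedal tone.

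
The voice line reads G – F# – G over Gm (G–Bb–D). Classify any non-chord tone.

F# is a neighbor tone.

The harmony at that moment is G minor triad (G, Bb, D); F# is not a chord tone.
It is approached by step down from G and left by step up to G.
Step away and step back to the same note — a neighbor tone (lower neighbor).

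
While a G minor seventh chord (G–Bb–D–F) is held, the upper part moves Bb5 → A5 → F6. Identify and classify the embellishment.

The harmony at that moment is G minor seventh chord (G, Bb, D, F); A5 is not a chord tone.
It is approached by step down from Bb5 and left by leap up to F6.
Step in, leap out — an escape tone.

A5 is an escape tone.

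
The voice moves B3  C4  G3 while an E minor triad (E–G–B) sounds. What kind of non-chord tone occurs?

The harmony at that moment is E minor triad (E, G, B); C4 is not a chord tone.
It is approached by step up from B3 and left by leap down to G3.
Step in, leap out — an escape tone.

C4 is an escape tone.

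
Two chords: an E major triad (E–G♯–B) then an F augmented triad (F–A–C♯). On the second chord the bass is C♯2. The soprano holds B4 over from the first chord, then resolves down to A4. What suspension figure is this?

7–6 suspension.

At the second chord the bass is C♯2. The suspended B4 lies a seventh above the bass; after resolving down by step to A4, the interval above the bass becomes a sixth.
Suspension figures are named by those two intervals: 7–6.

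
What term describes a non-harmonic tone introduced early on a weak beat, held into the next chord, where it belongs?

Approach: ahead of the chord change (typically by step), so it is dissonant against the current harmony. Departure: none — the same pitch is restated or held and is a chord tone of the new harmony.
Dissonant first, consonant once the harmony catches up: the note simply arrives early — an anticipation. (The reverse timing, consonant first and dissonant after the change, would be a suspension or retardation.)

Anticipation.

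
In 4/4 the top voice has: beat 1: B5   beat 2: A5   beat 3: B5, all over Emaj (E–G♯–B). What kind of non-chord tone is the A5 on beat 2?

The harmony at that moment is E major triad (E, G♯, B); A5 is not a chord tone.
It is approached by step down from B5 and left by step up to B5.
Step away and step back to the same note — a neighbor tone (lower neighbor).

Lower neighbor tone.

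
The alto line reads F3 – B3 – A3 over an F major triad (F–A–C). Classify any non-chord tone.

The harmony at that moment is F major triad (F, A, C); B3 is not a chord tone.
It is approached by leap up from F3 and left by step down to A3.
Leap in, step out — an appoggiatura.

B3 is an appoggiatura.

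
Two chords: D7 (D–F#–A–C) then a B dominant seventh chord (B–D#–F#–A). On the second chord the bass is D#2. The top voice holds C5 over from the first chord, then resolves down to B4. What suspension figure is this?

7–6 suspension.

At the second chord the bass is D#2. The suspended C5 lies a seventh above the bass; after resolving down by step to B4, the interval above the bass becomes a sixth.
Suspension figures are named by those two intervals: 7–6.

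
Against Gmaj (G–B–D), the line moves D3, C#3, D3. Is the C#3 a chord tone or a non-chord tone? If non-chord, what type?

The harmony at that moment is G major triad (G, B, D); C#3 is not a chord tone.
It is approached by step down from D3 and left by step up to D3.
Step away and step back to the same note — a neighbor tone (lower neighbor).

Non-chord tone — a neighbor tone.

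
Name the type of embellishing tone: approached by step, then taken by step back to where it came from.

Neighbor tone.

Approach: by step. Departure: by step in the opposite direction, back to the starting pitch.
Stepwise on both sides but reversing to return to the same chord tone — a neighbor tone. (Had it continued onward in the same direction it would be a passing tone instead.)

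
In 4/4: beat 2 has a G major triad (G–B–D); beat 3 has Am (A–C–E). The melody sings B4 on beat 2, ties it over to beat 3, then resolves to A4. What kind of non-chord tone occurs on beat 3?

Suspension.

The harmony at that moment is A minor triad (A, C, E); B4 is not a chord tone.
It is held over (the same pitch as the preceding B4) and left by step down to A4.
Held over from the previous chord and resolving down by step — a suspension.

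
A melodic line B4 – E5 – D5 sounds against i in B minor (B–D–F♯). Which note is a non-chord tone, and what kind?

E5 is an appoggiatura.

The harmony at that moment is B minor triad (B, D, F♯); E5 is not a chord tone.
It is approached by leap up from B4 and left by step down to D5.
Leap in, step out — an appoggiatura.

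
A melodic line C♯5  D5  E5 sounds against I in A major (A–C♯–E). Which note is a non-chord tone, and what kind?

The harmony at that moment is A major triad (A, C♯, E); D5 is not a chord tone.
It is approached by step up from C♯5 and left by step up to E5.
Step in, step out in the same direction — a passing tone.

D5 is a passing tone.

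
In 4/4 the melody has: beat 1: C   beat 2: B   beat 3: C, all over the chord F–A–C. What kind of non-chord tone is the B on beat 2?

The harmony at that moment is F major triad (F, A, C); B is not a chord tone.
It is approached by step down from C and left by step up to C.
Step away and step back to the same note — a neighbor tone (lower neighbor).

Lower neighbor tone.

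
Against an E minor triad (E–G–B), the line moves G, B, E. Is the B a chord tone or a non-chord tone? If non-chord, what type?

Chord tone (the fifth of E minor triad).

E minor triad contains E, G, B; B is the fifth, so it is a chord tone.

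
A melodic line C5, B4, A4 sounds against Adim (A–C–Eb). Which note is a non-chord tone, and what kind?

B4 is a passing tone.

The harmony at that moment is A diminished triad (A, C, Eb); B4 is not a chord tone.
It is approached by step down from C5 and left by step down to A4.
Step in, step out in the same direction — a passing tone.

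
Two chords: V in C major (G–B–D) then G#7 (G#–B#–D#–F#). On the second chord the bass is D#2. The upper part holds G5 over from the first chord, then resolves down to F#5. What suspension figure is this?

At the second chord the bass is D#2. The suspended G5 lies a fourth above the bass; after resolving down by step to F#5, the interval above the bass becomes a third.
Suspension figures are named by those two intervals: 4–3.

4–3 suspension.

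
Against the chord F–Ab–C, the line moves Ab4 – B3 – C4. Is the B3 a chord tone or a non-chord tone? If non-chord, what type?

Non-chord tone — an appoggiatura.

The harmony at that moment is F minor triad (F, Ab, C); B3 is not a chord tone.
It is approached by leap down from Ab4 and left by step up to C4.
Leap in, step out — an appoggiatura.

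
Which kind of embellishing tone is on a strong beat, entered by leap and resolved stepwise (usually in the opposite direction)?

Approach: by leap. Departure: by step. Metric position: strong.
Leap in, step out, in a metrically strong position — an appoggiatura. (It is the mirror image of the escape tone, which steps in and leaps out from a weak position.)

Appoggiatura.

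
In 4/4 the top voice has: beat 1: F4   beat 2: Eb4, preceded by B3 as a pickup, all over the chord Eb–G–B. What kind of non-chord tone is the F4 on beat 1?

The harmony at that moment is Eb augmented triad (Eb, G, B); F4 is not a chord tone.
It is approached by leap up from B3 and left by step down to Eb4.
Leap in, step out, metrically accented — an appoggiatura.

Appoggiatura.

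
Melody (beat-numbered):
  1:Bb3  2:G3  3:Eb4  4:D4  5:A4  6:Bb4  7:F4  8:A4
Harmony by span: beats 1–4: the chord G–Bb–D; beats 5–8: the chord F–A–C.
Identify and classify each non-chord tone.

Eb4 (beat 3) — appoggiatura; Bb4 (beat 6) — escape tone.

The harmony at that moment is G minor triad (G, Bb, D); Eb4 is not a chord tone.
It is approached by leap up from G3 and left by step down to D4.
Leap in, step out — an appoggiatura.
The harmony at that moment is F major triad (F, A, C); Bb4 is not a chord tone.
It is approached by step up from A4 and left by leap down to F4.
Step in, leap out — an escape tone.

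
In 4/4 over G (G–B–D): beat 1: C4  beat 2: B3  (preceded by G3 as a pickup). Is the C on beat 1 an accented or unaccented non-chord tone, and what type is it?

Accented appoggiatura.

The harmony at that moment is G major triad (G, B, D); C4 is not a chord tone.
It is approached by leap up from G3 and left by step down to B3.
Leap in, step out — an appoggiatura.
It falls on the downbeat, so it is accented.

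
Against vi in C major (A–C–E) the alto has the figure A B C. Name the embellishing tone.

B is a passing tone.

The harmony at that moment is A minor triad (A, C, E); B is not a chord tone.
It is approached by step up from A and left by step up to C.
Step in, step out in the same direction — a passing tone.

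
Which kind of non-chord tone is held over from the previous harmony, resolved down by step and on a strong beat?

Approach: by preparation — the pitch is first a chord tone, then held (tied or repeated) while the harmony changes under it. Departure: down by step. Metric position: strong.
A prepared dissonance that resolves downward by step — a suspension. (The same figure resolving upward would be a retardation.)

Suspension.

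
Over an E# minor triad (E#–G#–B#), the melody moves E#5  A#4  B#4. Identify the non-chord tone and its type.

A#4 is an appoggiatura.

The harmony at that moment is E# minor triad (E#, G#, B#); A#4 is not a chord tone.
It is approached by leap down from E#5 and left by step up to B#4.
Leap in, step out — an appoggiatura.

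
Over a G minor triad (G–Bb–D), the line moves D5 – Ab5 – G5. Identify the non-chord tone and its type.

Ab5 is an appoggiatura.

The harmony at that moment is G minor triad (G, Bb, D); Ab5 is not a chord tone.
It is approached by leap up from D5 and left by step down to G5.
Leap in, step out — an appoggiatura.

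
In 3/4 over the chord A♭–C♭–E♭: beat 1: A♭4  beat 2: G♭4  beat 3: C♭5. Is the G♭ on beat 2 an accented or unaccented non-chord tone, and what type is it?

The harmony at that moment is A♭ minor triad (A♭, C♭, E♭); G♭4 is not a chord tone.
It is approached by step down from A♭4 and left by leap up to C♭5.
Step in, leap out — an escape tone.
It falls on a weak beat, so it is unaccented.

Unaccented escape tone.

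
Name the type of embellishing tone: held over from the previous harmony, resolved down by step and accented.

Suspension.

Approach: by preparation — the pitch is first a chord tone, then held (tied or repeated) while the harmony changes under it. Departure: down by step. Metric position: strong.
A prepared dissonance that resolves downward by step — a suspension. (The same figure resolving upward would be a retardation.)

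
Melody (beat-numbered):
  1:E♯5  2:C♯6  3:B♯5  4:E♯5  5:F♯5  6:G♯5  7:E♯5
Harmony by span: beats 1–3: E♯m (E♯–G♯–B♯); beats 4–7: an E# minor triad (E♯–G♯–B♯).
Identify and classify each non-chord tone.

The harmony at that moment is E♯ minor triad (E♯, G♯, B♯); C♯6 is not a chord tone.
It is approached by leap up from E♯5 and left by step down to B♯5.
Leap in, step out — an appoggiatura.
The harmony at that moment is E♯ minor triad (E♯, G♯, B♯); F♯5 is not a chord tone.
It is approached by step up from E♯5 and left by step up to G♯5.
Step in, step out in the same direction — a passing tone.

C♯6 (beat 2) — appoggiatura; F♯5 (beat 5) — passing tone.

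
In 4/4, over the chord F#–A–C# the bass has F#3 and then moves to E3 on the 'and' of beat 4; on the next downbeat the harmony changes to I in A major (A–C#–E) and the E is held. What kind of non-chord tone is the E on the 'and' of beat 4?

Anticipation.

The harmony at that moment is F# minor triad (F#, A, C#); E3 is not a chord tone.
It is approached by step down from F#3 and then sustained as the same pitch into the next harmony.
Arriving early and becoming a chord tone when the harmony changes — an anticipation.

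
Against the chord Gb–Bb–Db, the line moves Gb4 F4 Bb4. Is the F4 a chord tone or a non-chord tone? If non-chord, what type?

The harmony at that moment is Gb major triad (Gb, Bb, Db); F4 is not a chord tone.
It is approached by step down from Gb4 and left by leap up to Bb4.
Step in, leap out — an escape tone.

Non-chord tone — an escape tone.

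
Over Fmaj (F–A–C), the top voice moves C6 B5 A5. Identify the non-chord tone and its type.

The harmony at that moment is F major triad (F, A, C); B5 is not a chord tone.
It is approached by step down from C6 and left by step down to A5.
Step in, step out in the same direction — a passing tone.

B5 is a passing tone.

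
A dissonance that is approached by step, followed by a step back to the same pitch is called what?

Approach: by step. Departure: by step in the opposite direction, back to the starting pitch.
Stepwise on both sides but reversing to return to the same chord tone — a neighbor tone. (Had it continued onward in the same direction it would be a passing tone instead.)

Neighbor tone.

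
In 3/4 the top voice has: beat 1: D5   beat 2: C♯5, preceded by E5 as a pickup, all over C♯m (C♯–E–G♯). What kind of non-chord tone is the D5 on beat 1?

Passing tone.

The harmony at that moment is C♯ minor triad (C♯, E, G♯); D5 is not a chord tone.
It is approached by step down from E5 and left by step down to C♯5.
Step in, step out in the same direction — a passing tone.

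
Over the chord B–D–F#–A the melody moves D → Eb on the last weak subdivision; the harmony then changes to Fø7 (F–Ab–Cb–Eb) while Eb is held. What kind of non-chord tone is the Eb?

Eb is an anticipation.

The harmony at that moment is B minor seventh chord (B, D, F#, A); Eb is not a chord tone.
It is approached by step up from D and then sustained as the same pitch into the next harmony.
Arriving early and becoming a chord tone when the harmony changes — an anticipation.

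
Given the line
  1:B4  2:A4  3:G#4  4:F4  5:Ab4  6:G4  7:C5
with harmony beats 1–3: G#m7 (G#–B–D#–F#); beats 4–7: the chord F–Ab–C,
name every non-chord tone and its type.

A4 (beat 2) — passing tone; G4 (beat 6) — escape tone.

The harmony at that moment is G# minor seventh chord (G#, B, D#, F#); A4 is not a chord tone.
It is approached by step down from B4 and left by step down to G#4.
Step in, step out in the same direction — a passing tone.
The harmony at that moment is F minor triad (F, Ab, C); G4 is not a chord tone.
It is approached by step down from Ab4 and left by leap up to C5.
Step in, leap out — an escape tone.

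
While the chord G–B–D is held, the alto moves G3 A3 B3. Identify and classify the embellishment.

The harmony at that moment is G major triad (G, B, D); A3 is not a chord tone.
It is approached by step up from G3 and left by step up to B3.
Step in, step out in the same direction — a passing tone.

A3 is a passing tone.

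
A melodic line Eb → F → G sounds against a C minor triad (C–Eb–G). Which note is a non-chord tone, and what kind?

The harmony at that moment is C minor triad (C, Eb, G); F is not a chord tone.
It is approached by step up from Eb and left by step up to G.
Step in, step out in the same direction — a passing tone.

F is a passing tone.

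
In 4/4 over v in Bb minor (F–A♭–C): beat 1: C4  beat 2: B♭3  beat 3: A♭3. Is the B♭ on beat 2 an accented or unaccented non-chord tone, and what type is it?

The harmony at that moment is F minor triad (F, A♭, C); B♭3 is not a chord tone.
It is approached by step down from C4 and left by step down to A♭3.
Step in, step out in the same direction — a passing tone.
It falls on a weak beat, so it is unaccented.

Unaccented passing tone.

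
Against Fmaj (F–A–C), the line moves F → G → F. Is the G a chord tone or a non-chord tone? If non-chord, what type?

The harmony at that moment is F major triad (F, A, C); G is not a chord tone.
It is approached by step up from F and left by step down to F.
Step away and step back to the same note — a neighbor tone (upper neighbor).

Non-chord tone — a neighbor tone.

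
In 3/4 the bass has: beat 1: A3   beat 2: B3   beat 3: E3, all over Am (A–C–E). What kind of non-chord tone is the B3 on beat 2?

Escape tone.

The harmony at that moment is A minor triad (A, C, E); B3 is not a chord tone.
It is approached by step up from A3 and left by leap down to E3.
Step in, leap out, on a weak beat — an escape tone.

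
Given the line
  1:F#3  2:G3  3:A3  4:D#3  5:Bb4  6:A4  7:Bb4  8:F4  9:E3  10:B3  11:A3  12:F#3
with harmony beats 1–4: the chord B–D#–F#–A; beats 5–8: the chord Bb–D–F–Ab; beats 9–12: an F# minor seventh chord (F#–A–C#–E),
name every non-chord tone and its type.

G3 (beat 2) — passing tone; A4 (beat 6) — neighbor tone; B3 (beat 10) — appoggiatura.

The harmony at that moment is B dominant seventh chord (B, D#, F#, A); G3 is not a chord tone.
It is approached by step up from F#3 and left by step up to A3.
Step in, step out in the same direction — a passing tone.
The harmony at that moment is Bb dominant seventh chord (Bb, D, F, Ab); A4 is not a chord tone.
It is approached by step down from Bb4 and left by step up to Bb4.
Step away and step back to the same note — a neighbor tone (lower neighbor).
The harmony at that moment is F# minor seventh chord (F#, A, C#, E); B3 is not a chord tone.
It is approached by leap up from E3 and left by step down to A3.
Leap in, step out — an appoggiatura.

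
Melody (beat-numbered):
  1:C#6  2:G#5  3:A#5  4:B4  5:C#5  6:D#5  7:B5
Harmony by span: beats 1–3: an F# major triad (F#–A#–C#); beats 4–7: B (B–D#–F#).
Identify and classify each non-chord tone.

The harmony at that moment is F# major triad (F#, A#, C#); G#5 is not a chord tone.
It is approached by leap down from C#6 and left by step up to A#5.
Leap in, step out — an appoggiatura.
The harmony at that moment is B major triad (B, D#, F#); C#5 is not a chord tone.
It is approached by step up from B4 and left by step up to D#5.
Step in, step out in the same direction — a passing tone.

G#5 (beat 2) — appoggiatura; C#5 (beat 5) — passing tone.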